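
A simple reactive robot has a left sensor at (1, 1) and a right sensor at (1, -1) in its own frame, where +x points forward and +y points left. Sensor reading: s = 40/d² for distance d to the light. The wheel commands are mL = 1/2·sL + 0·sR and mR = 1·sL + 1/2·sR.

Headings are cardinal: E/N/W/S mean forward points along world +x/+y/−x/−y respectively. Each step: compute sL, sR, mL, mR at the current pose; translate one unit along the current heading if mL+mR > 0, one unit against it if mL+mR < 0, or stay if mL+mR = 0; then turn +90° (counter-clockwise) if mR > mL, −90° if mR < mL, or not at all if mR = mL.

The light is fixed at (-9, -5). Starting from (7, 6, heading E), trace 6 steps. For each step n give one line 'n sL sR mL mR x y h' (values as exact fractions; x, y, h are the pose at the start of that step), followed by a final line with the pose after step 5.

n=0: pose=(7,6,E); sL=40/433, sR=40/389; mL=20/433, mR=24220/168437; mL+mR=32000/168437 → advance +1; mR−mL=16440/168437 → turn +1·90°
n=1: pose=(8,6,N); sL=1/10, sR=10/117; mL=1/20, mR=167/1170; mL+mR=451/2340 → advance +1; mR−mL=217/2340 → turn +1·90°
n=2: pose=(8,7,W); sL=40/377, sR=8/85; mL=20/377, mR=4908/32045; mL+mR=6608/32045 → advance +1; mR−mL=3208/32045 → turn +1·90°
n=3: pose=(7,7,S); sL=4/41, sR=20/173; mL=2/41, mR=1102/7093; mL+mR=1448/7093 → advance +1; mR−mL=756/7093 → turn +1·90°
n=4: pose=(7,6,E); sL=40/433, sR=40/389; mL=20/433, mR=24220/168437; mL+mR=32000/168437 → advance +1; mR−mL=16440/168437 → turn +1·90°
n=5: pose=(8,6,N); sL=1/10, sR=10/117; mL=1/20, mR=167/1170; mL+mR=451/2340 → advance +1; mR−mL=217/2340 → turn +1·90°

0 40/433 40/389 20/433 24220/168437 7 6 E
1 1/10 10/117 1/20 167/1170 8 6 N
2 40/377 8/85 20/377 4908/32045 8 7 W
3 4/41 20/173 2/41 1102/7093 7 7 S
4 40/433 40/389 20/433 24220/168437 7 6 E
5 1/10 10/117 1/20 167/1170 8 6 N
final 8 7 W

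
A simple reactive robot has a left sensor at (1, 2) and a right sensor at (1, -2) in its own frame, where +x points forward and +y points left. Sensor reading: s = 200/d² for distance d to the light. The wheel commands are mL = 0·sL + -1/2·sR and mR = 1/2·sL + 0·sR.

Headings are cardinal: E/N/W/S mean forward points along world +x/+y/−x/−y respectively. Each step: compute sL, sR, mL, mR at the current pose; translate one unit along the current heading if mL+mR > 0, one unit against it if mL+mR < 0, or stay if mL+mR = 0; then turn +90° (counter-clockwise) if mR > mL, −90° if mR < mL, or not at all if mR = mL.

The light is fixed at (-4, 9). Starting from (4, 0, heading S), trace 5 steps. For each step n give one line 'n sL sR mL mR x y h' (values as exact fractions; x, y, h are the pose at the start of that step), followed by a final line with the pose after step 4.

n=0: pose=(4,0,S); sL=1, sR=25/17; mL=-25/34, mR=1/2; mL+mR=-4/17 → advance -1; mR−mL=21/17 → turn +1·90°
n=1: pose=(4,1,E); sL=200/117, sR=200/181; mL=-100/181, mR=100/117; mL+mR=6400/21177 → advance +1; mR−mL=29800/21177 → turn +1·90°
n=2: pose=(5,1,N); sL=100/49, sR=20/17; mL=-10/17, mR=50/49; mL+mR=360/833 → advance +1; mR−mL=1340/833 → turn +1·90°
n=3: pose=(5,2,W); sL=40/29, sR=200/89; mL=-100/89, mR=20/29; mL+mR=-1120/2581 → advance -1; mR−mL=4680/2581 → turn +1·90°
n=4: pose=(6,2,S); sL=25/26, sR=25/16; mL=-25/32, mR=25/52; mL+mR=-125/416 → advance -1; mR−mL=525/416 → turn +1·90°

0 1 25/17 -25/34 1/2 4 0 S
1 200/117 200/181 -100/181 100/117 4 1 E
2 100/49 20/17 -10/17 50/49 5 1 N
3 40/29 200/89 -100/89 20/29 5 2 W
4 25/26 25/16 -25/32 25/52 6 2 S
final 6 3 E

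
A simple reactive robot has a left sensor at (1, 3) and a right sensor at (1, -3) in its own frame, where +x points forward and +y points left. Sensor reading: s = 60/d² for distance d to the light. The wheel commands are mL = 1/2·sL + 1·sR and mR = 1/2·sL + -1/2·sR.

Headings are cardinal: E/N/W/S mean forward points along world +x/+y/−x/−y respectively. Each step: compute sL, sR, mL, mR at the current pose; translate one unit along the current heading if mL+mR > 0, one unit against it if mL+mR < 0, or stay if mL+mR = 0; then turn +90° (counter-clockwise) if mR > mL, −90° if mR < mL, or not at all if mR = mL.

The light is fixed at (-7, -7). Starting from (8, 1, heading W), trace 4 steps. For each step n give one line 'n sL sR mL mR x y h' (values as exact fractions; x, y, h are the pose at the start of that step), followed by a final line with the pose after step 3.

0 60/221 60/317 22770/70057 2880/70057 8 1 W
1 30/101 6/37 1161/3737 252/3737 7 1 N
2 20/123 20/87 370/1189 -40/1189 7 2 E
3 15/97 15/52 1845/5044 -675/10088 8 2 S
final 8 1 W

n=0: pose=(8,1,W); sL=60/221, sR=60/317; mL=22770/70057, mR=2880/70057; mL+mR=25650/70057 → advance +1; mR−mL=-90/317 → turn -1·90°
n=1: pose=(7,1,N); sL=30/101, sR=6/37; mL=1161/3737, mR=252/3737; mL+mR=1413/3737 → advance +1; mR−mL=-9/37 → turn -1·90°
n=2: pose=(7,2,E); sL=20/123, sR=20/87; mL=370/1189, mR=-40/1189; mL+mR=330/1189 → advance +1; mR−mL=-10/29 → turn -1·90°
n=3: pose=(8,2,S); sL=15/97, sR=15/52; mL=1845/5044, mR=-675/10088; mL+mR=3015/10088 → advance +1; mR−mL=-45/104 → turn -1·90°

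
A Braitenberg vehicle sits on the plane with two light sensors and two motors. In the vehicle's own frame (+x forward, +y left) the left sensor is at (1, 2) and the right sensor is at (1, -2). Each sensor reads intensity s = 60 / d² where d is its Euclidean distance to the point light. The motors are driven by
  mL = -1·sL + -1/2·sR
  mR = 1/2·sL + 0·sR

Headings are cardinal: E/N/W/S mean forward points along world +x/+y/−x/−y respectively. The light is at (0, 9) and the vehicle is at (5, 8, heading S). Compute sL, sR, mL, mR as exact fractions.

60/53 60/13 -2370/689 30/53

left sensor world pos  = (7, 7); dL² = 53
right sensor world pos = (3, 7); dR² = 13
sL = 60/53 = 60/53
sR = 60/13 = 60/13
mL = -1·sL + -1/2·sR = -2370/689
mR = 1/2·sL + 0·sR = 30/53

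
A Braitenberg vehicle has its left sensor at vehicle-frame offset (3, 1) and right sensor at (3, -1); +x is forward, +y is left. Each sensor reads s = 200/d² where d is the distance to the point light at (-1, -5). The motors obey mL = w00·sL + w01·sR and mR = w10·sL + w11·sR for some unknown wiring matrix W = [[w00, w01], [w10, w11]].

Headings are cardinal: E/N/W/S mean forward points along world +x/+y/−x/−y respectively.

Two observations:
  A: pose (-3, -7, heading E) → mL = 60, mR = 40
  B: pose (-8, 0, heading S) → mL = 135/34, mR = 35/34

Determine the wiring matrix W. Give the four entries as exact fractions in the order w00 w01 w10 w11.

obs A: pose=(-3,-7,E) → sL=100, sR=20, mL=60, mR=40
obs B: pose=(-8,0,S) → sL=5, sR=50/17, mL=135/34, mR=35/34
sensor matrix S = [[100, 20], [5, 50/17]]; det S = 3300/17
solve [mL_A; mL_B] = S·[w00; w01] and [mR_A; mR_B] = S·[w10; w11]:
  w00 = 1/2, w01 = 1/2, w10 = 1/2, w11 = -1/2

1/2 1/2 1/2 -1/2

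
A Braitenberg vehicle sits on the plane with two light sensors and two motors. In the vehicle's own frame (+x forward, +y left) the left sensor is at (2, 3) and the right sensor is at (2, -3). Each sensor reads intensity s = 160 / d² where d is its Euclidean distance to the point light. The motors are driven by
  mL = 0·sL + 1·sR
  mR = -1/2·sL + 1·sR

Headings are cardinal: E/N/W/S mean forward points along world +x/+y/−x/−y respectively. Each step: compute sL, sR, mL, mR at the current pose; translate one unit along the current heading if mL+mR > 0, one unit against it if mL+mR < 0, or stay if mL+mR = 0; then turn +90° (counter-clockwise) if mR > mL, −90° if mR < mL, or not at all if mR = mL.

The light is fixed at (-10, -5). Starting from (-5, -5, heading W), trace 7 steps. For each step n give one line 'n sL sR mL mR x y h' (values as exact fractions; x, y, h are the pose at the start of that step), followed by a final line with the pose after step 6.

n=0: pose=(-5,-5,W); sL=80/9, sR=80/9; mL=80/9, mR=40/9; mL+mR=40/3 → advance +1; mR−mL=-40/9 → turn -1·90°
n=1: pose=(-6,-5,N); sL=32, sR=160/53; mL=160/53, mR=-688/53; mL+mR=-528/53 → advance -1; mR−mL=-16 → turn -1·90°
n=2: pose=(-6,-6,E); sL=4, sR=40/13; mL=40/13, mR=14/13; mL+mR=54/13 → advance +1; mR−mL=-2 → turn -1·90°
n=3: pose=(-5,-6,S); sL=160/73, sR=160/13; mL=160/13, mR=10640/949; mL+mR=22320/949 → advance +1; mR−mL=-80/73 → turn -1·90°
n=4: pose=(-5,-7,W); sL=80/17, sR=16; mL=16, mR=232/17; mL+mR=504/17 → advance +1; mR−mL=-40/17 → turn -1·90°
n=5: pose=(-6,-7,N); sL=160, sR=160/49; mL=160/49, mR=-3760/49; mL+mR=-3600/49 → advance -1; mR−mL=-80 → turn -1·90°
n=6: pose=(-6,-8,E); sL=40/9, sR=20/9; mL=20/9, mR=0; mL+mR=20/9 → advance +1; mR−mL=-20/9 → turn -1·90°

0 80/9 80/9 80/9 40/9 -5 -5 W
1 32 160/53 160/53 -688/53 -6 -5 N
2 4 40/13 40/13 14/13 -6 -6 E
3 160/73 160/13 160/13 10640/949 -5 -6 S
4 80/17 16 16 232/17 -5 -7 W
5 160 160/49 160/49 -3760/49 -6 -7 N
6 40/9 20/9 20/9 0 -6 -8 E
final -5 -8 S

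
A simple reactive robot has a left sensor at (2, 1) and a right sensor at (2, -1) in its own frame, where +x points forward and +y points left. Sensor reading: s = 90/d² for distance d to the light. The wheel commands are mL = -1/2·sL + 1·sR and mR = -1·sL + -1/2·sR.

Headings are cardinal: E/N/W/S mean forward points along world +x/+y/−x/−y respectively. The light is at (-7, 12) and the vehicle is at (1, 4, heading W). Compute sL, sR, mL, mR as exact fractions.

left sensor world pos  = (-1, 3); dL² = 117
right sensor world pos = (-1, 5); dR² = 85
sL = 90/117 = 10/13
sR = 90/85 = 18/17
mL = -1/2·sL + 1·sR = 149/221
mR = -1·sL + -1/2·sR = -287/221

10/13 18/17 149/221 -287/221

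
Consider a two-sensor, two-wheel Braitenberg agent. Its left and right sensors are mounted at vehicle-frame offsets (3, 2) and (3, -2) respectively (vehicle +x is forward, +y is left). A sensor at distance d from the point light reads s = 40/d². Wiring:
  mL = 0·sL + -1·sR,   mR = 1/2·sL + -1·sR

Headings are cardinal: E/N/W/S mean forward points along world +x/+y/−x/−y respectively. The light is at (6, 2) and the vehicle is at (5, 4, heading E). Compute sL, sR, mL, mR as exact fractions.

2 10 -10 -9

left sensor world pos  = (8, 6); dL² = 20
right sensor world pos = (8, 2); dR² = 4
sL = 40/20 = 2
sR = 40/4 = 10
mL = 0·sL + -1·sR = -10
mR = 1/2·sL + -1·sR = -9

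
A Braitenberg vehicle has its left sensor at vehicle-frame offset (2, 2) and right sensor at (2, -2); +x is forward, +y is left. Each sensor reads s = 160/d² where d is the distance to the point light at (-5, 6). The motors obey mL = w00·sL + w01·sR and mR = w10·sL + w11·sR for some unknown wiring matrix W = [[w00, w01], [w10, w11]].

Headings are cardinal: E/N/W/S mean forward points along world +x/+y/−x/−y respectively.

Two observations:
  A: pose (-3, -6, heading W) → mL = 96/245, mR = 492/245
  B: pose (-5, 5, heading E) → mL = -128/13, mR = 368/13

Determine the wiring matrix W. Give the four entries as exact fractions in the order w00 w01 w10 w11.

-1/2 1/2 1/2 1

obs A: pose=(-3,-6,W) → sL=40/49, sR=8/5, mL=96/245, mR=492/245
obs B: pose=(-5,5,E) → sL=32, sR=160/13, mL=-128/13, mR=368/13
sensor matrix S = [[40/49, 8/5], [32, 160/13]]; det S = -131072/3185
solve [mL_A; mL_B] = S·[w00; w01] and [mR_A; mR_B] = S·[w10; w11]:
  w00 = -1/2, w01 = 1/2, w10 = 1/2, w11 = 1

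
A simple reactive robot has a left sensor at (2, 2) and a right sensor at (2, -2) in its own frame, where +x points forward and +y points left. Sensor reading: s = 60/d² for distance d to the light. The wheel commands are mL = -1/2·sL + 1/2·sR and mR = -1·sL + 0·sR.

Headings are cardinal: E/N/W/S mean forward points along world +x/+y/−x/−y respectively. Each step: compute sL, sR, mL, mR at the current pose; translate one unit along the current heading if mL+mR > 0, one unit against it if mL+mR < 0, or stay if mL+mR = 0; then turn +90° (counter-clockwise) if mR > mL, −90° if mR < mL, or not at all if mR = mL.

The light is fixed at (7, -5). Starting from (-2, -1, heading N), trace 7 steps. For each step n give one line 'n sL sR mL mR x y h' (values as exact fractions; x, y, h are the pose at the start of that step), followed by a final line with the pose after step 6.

n=0: pose=(-2,-1,N); sL=60/157, sR=12/17; mL=432/2669, mR=-60/157; mL+mR=-588/2669 → advance -1; mR−mL=-1452/2669 → turn -1·90°
n=1: pose=(-2,-2,E); sL=30/37, sR=6/5; mL=36/185, mR=-30/37; mL+mR=-114/185 → advance -1; mR−mL=-186/185 → turn -1·90°
n=2: pose=(-3,-2,S); sL=12/13, sR=12/29; mL=-96/377, mR=-12/13; mL+mR=-444/377 → advance -1; mR−mL=-252/377 → turn -1·90°
n=3: pose=(-3,-1,W); sL=15/37, sR=1/3; mL=-4/111, mR=-15/37; mL+mR=-49/111 → advance -1; mR−mL=-41/111 → turn -1·90°
n=4: pose=(-2,-1,N); sL=60/157, sR=12/17; mL=432/2669, mR=-60/157; mL+mR=-588/2669 → advance -1; mR−mL=-1452/2669 → turn -1·90°
n=5: pose=(-2,-2,E); sL=30/37, sR=6/5; mL=36/185, mR=-30/37; mL+mR=-114/185 → advance -1; mR−mL=-186/185 → turn -1·90°
n=6: pose=(-3,-2,S); sL=12/13, sR=12/29; mL=-96/377, mR=-12/13; mL+mR=-444/377 → advance -1; mR−mL=-252/377 → turn -1·90°

0 60/157 12/17 432/2669 -60/157 -2 -1 N
1 30/37 6/5 36/185 -30/37 -2 -2 E
2 12/13 12/29 -96/377 -12/13 -3 -2 S
3 15/37 1/3 -4/111 -15/37 -3 -1 W
4 60/157 12/17 432/2669 -60/157 -2 -1 N
5 30/37 6/5 36/185 -30/37 -2 -2 E
6 12/13 12/29 -96/377 -12/13 -3 -2 S
final -3 -1 W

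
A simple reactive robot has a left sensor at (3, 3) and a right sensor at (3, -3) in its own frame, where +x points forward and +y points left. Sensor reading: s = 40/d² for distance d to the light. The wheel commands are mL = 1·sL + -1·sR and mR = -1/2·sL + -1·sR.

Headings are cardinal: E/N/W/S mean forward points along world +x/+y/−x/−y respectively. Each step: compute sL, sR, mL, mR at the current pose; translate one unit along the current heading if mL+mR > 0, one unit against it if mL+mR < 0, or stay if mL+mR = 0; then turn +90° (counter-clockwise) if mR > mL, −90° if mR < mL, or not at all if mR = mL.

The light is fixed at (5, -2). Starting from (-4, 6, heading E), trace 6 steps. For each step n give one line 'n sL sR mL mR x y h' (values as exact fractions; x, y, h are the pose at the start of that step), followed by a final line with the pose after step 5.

n=0: pose=(-4,6,E); sL=40/157, sR=40/61; mL=-3840/9577, mR=-7500/9577; mL+mR=-11340/9577 → advance -1; mR−mL=-60/157 → turn -1·90°
n=1: pose=(-5,6,S); sL=20/37, sR=20/97; mL=1200/3589, mR=-1710/3589; mL+mR=-510/3589 → advance -1; mR−mL=-30/37 → turn -1·90°
n=2: pose=(-5,7,W); sL=8/41, sR=40/313; mL=864/12833, mR=-2892/12833; mL+mR=-2028/12833 → advance -1; mR−mL=-12/41 → turn -1·90°
n=3: pose=(-4,7,N); sL=5/36, sR=2/9; mL=-1/12, mR=-7/24; mL+mR=-3/8 → advance -1; mR−mL=-5/24 → turn -1·90°
n=4: pose=(-4,6,E); sL=40/157, sR=40/61; mL=-3840/9577, mR=-7500/9577; mL+mR=-11340/9577 → advance -1; mR−mL=-60/157 → turn -1·90°
n=5: pose=(-5,6,S); sL=20/37, sR=20/97; mL=1200/3589, mR=-1710/3589; mL+mR=-510/3589 → advance -1; mR−mL=-30/37 → turn -1·90°

0 40/157 40/61 -3840/9577 -7500/9577 -4 6 E
1 20/37 20/97 1200/3589 -1710/3589 -5 6 S
2 8/41 40/313 864/12833 -2892/12833 -5 7 W
3 5/36 2/9 -1/12 -7/24 -4 7 N
4 40/157 40/61 -3840/9577 -7500/9577 -4 6 E
5 20/37 20/97 1200/3589 -1710/3589 -5 6 S
final -5 7 W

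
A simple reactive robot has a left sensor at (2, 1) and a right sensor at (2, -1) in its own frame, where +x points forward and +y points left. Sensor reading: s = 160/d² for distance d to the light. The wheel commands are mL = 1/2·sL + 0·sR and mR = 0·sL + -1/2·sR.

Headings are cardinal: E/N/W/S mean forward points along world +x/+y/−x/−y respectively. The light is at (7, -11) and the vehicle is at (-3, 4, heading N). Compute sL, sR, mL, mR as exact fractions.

16/41 16/37 8/41 -8/37

left sensor world pos  = (-4, 6); dL² = 410
right sensor world pos = (-2, 6); dR² = 370
sL = 160/410 = 16/41
sR = 160/370 = 16/37
mL = 1/2·sL + 0·sR = 8/41
mR = 0·sL + -1/2·sR = -8/37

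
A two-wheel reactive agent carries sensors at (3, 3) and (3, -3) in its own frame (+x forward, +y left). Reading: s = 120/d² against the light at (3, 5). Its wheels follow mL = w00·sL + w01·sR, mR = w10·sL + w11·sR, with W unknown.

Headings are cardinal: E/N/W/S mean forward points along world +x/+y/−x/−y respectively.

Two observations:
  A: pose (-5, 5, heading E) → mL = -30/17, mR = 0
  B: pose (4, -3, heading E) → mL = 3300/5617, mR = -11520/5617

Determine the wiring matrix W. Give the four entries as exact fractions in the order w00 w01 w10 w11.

1/2 -1 -1 1

obs A: pose=(-5,5,E) → sL=60/17, sR=60/17, mL=-30/17, mR=0
obs B: pose=(4,-3,E) → sL=120/41, sR=120/137, mL=3300/5617, mR=-11520/5617
sensor matrix S = [[60/17, 60/17], [120/41, 120/137]]; det S = -691200/95489
solve [mL_A; mL_B] = S·[w00; w01] and [mR_A; mR_B] = S·[w10; w11]:
  w00 = 1/2, w01 = -1, w10 = -1, w11 = 1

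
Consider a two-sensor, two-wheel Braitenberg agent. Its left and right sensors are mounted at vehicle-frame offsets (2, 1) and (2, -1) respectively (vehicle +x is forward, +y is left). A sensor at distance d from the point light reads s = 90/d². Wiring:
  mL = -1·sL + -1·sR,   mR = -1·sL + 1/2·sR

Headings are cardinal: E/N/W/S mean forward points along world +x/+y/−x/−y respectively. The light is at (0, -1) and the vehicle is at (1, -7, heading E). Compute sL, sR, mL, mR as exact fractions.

left sensor world pos  = (3, -6); dL² = 34
right sensor world pos = (3, -8); dR² = 58
sL = 90/34 = 45/17
sR = 90/58 = 45/29
mL = -1·sL + -1·sR = -2070/493
mR = -1·sL + 1/2·sR = -1845/986

45/17 45/29 -2070/493 -1845/986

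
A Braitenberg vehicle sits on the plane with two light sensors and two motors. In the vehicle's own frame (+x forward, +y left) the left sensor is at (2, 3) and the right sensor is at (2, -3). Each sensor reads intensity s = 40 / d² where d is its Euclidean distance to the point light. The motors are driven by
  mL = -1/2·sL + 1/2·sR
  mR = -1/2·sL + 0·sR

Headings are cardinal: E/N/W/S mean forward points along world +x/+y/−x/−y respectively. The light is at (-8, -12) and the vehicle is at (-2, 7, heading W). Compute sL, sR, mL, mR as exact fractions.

5/34 2/25 -57/1700 -5/68

left sensor world pos  = (-4, 4); dL² = 272
right sensor world pos = (-4, 10); dR² = 500
sL = 40/272 = 5/34
sR = 40/500 = 2/25
mL = -1/2·sL + 1/2·sR = -57/1700
mR = -1/2·sL + 0·sR = -5/68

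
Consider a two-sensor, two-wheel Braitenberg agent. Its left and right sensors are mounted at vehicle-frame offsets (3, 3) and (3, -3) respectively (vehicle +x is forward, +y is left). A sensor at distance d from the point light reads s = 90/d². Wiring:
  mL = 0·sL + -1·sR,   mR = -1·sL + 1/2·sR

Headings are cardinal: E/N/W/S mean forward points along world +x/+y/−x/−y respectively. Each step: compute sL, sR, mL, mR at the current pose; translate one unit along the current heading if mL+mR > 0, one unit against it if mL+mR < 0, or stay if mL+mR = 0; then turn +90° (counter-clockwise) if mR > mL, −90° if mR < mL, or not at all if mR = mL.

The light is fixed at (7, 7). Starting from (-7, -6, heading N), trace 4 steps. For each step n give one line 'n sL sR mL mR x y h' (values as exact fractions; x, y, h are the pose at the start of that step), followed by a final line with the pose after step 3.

n=0: pose=(-7,-6,N); sL=90/389, sR=90/221; mL=-90/221, mR=-2385/85969; mL+mR=-37395/85969 → advance -1; mR−mL=32625/85969 → turn +1·90°
n=1: pose=(-7,-7,W); sL=45/289, sR=9/41; mL=-9/41, mR=-1089/23698; mL+mR=-6291/23698 → advance -1; mR−mL=4113/23698 → turn +1·90°
n=2: pose=(-6,-7,S); sL=90/389, sR=18/109; mL=-18/109, mR=-6309/42401; mL+mR=-13311/42401 → advance -1; mR−mL=693/42401 → turn +1·90°
n=3: pose=(-6,-6,E); sL=9/20, sR=45/178; mL=-45/178, mR=-144/445; mL+mR=-513/890 → advance -1; mR−mL=-63/890 → turn -1·90°

0 90/389 90/221 -90/221 -2385/85969 -7 -6 N
1 45/289 9/41 -9/41 -1089/23698 -7 -7 W
2 90/389 18/109 -18/109 -6309/42401 -6 -7 S
3 9/20 45/178 -45/178 -144/445 -6 -6 E
final -7 -6 S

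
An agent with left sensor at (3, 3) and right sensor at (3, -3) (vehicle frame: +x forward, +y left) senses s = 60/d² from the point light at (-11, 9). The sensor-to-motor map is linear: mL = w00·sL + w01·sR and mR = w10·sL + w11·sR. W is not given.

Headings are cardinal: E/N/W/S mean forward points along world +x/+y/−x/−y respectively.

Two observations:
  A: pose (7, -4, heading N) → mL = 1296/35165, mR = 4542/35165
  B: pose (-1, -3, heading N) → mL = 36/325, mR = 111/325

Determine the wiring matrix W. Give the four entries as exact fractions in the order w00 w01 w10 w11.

1/2 -1/2 1 -1/2

obs A: pose=(7,-4,N) → sL=12/65, sR=60/541, mL=1296/35165, mR=4542/35165
obs B: pose=(-1,-3,N) → sL=6/13, sR=6/25, mL=36/325, mR=111/325
sensor matrix S = [[12/65, 60/541], [6/13, 6/25]]; det S = -6048/879125
solve [mL_A; mL_B] = S·[w00; w01] and [mR_A; mR_B] = S·[w10; w11]:
  w00 = 1/2, w01 = -1/2, w10 = 1, w11 = -1/2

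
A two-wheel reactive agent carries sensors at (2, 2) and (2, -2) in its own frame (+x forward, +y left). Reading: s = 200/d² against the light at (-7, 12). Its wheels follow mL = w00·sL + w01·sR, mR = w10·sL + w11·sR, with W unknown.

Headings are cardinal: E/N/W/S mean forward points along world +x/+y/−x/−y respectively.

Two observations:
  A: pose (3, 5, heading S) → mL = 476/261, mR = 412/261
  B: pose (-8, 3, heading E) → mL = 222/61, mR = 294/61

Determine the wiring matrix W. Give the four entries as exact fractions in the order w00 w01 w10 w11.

1/2 1 1 1/2

obs A: pose=(3,5,S) → sL=8/9, sR=40/29, mL=476/261, mR=412/261
obs B: pose=(-8,3,E) → sL=4, sR=100/61, mL=222/61, mR=294/61
sensor matrix S = [[8/9, 40/29], [4, 100/61]]; det S = -64640/15921
solve [mL_A; mL_B] = S·[w00; w01] and [mR_A; mR_B] = S·[w10; w11]:
  w00 = 1/2, w01 = 1, w10 = 1, w11 = 1/2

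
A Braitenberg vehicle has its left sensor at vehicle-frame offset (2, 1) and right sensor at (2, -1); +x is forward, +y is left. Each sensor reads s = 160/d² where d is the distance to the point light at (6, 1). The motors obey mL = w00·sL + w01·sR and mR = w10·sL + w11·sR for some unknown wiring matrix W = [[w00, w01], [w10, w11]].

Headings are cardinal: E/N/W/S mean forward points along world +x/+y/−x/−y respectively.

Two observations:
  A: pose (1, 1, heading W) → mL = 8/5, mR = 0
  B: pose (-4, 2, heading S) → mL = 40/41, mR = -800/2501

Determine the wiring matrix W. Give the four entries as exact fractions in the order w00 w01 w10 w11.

1/2 0 -1/2 1/2

obs A: pose=(1,1,W) → sL=16/5, sR=16/5, mL=8/5, mR=0
obs B: pose=(-4,2,S) → sL=80/41, sR=80/61, mL=40/41, mR=-800/2501
sensor matrix S = [[16/5, 16/5], [80/41, 80/61]]; det S = -5120/2501
solve [mL_A; mL_B] = S·[w00; w01] and [mR_A; mR_B] = S·[w10; w11]:
  w00 = 1/2, w01 = 0, w10 = -1/2, w11 = 1/2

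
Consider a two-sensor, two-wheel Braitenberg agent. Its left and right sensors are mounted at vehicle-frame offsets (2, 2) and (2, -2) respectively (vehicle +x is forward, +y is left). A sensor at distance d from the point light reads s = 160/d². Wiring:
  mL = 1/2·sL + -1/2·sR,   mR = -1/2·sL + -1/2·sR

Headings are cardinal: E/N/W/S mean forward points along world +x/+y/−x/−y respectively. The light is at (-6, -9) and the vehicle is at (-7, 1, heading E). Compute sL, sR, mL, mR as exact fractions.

left sensor world pos  = (-5, 3); dL² = 145
right sensor world pos = (-5, -1); dR² = 65
sL = 160/145 = 32/29
sR = 160/65 = 32/13
mL = 1/2·sL + -1/2·sR = -256/377
mR = -1/2·sL + -1/2·sR = -672/377

32/29 32/13 -256/377 -672/377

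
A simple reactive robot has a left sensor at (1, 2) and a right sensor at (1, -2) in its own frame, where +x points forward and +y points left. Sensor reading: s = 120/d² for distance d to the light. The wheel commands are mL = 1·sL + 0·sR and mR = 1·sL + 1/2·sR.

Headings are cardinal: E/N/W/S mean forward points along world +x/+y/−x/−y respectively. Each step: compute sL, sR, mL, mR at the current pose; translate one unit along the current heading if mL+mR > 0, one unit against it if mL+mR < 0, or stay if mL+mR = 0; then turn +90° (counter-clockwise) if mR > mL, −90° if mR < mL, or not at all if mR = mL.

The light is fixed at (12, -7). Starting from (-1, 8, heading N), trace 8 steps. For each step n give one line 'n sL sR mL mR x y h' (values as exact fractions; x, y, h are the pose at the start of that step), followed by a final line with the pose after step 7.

0 120/481 120/377 120/481 5700/13949 -1 8 N
1 15/49 3/13 15/49 537/1274 -1 9 W
2 40/123 120/481 40/123 26620/59163 -2 9 S
3 60/229 60/169 60/229 17010/38701 -2 8 E
4 120/481 120/377 120/481 5700/13949 -1 8 N
5 15/49 3/13 15/49 537/1274 -1 9 W
6 40/123 120/481 40/123 26620/59163 -2 9 S
7 60/229 60/169 60/229 17010/38701 -2 8 E
final -1 8 N

n=0: pose=(-1,8,N); sL=120/481, sR=120/377; mL=120/481, mR=5700/13949; mL+mR=9180/13949 → advance +1; mR−mL=60/377 → turn +1·90°
n=1: pose=(-1,9,W); sL=15/49, sR=3/13; mL=15/49, mR=537/1274; mL+mR=927/1274 → advance +1; mR−mL=3/26 → turn +1·90°
n=2: pose=(-2,9,S); sL=40/123, sR=120/481; mL=40/123, mR=26620/59163; mL+mR=45860/59163 → advance +1; mR−mL=60/481 → turn +1·90°
n=3: pose=(-2,8,E); sL=60/229, sR=60/169; mL=60/229, mR=17010/38701; mL+mR=27150/38701 → advance +1; mR−mL=30/169 → turn +1·90°
n=4: pose=(-1,8,N); sL=120/481, sR=120/377; mL=120/481, mR=5700/13949; mL+mR=9180/13949 → advance +1; mR−mL=60/377 → turn +1·90°
n=5: pose=(-1,9,W); sL=15/49, sR=3/13; mL=15/49, mR=537/1274; mL+mR=927/1274 → advance +1; mR−mL=3/26 → turn +1·90°
n=6: pose=(-2,9,S); sL=40/123, sR=120/481; mL=40/123, mR=26620/59163; mL+mR=45860/59163 → advance +1; mR−mL=60/481 → turn +1·90°
n=7: pose=(-2,8,E); sL=60/229, sR=60/169; mL=60/229, mR=17010/38701; mL+mR=27150/38701 → advance +1; mR−mL=30/169 → turn +1·90°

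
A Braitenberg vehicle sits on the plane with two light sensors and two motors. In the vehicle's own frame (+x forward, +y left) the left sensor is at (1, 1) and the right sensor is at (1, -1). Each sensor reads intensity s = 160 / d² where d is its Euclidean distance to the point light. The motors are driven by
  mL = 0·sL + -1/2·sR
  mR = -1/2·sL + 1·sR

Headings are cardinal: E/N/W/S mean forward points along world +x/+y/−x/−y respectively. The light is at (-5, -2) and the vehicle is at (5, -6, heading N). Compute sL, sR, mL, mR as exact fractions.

left sensor world pos  = (4, -5); dL² = 90
right sensor world pos = (6, -5); dR² = 130
sL = 160/90 = 16/9
sR = 160/130 = 16/13
mL = 0·sL + -1/2·sR = -8/13
mR = -1/2·sL + 1·sR = 40/117

16/9 16/13 -8/13 40/117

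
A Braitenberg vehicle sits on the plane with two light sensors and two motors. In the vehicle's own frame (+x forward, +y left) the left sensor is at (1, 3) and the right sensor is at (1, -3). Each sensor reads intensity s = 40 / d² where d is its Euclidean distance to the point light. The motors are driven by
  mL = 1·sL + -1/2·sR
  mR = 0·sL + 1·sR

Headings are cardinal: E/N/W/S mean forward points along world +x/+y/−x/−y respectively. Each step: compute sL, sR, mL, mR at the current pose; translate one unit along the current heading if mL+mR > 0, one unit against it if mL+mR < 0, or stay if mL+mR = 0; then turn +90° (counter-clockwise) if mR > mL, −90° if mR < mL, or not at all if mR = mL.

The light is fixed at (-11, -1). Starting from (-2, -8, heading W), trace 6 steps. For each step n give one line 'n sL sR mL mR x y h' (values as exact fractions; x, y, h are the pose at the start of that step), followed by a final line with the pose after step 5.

n=0: pose=(-2,-8,W); sL=10/41, sR=1/2; mL=-1/164, mR=1/2; mL+mR=81/164 → advance +1; mR−mL=83/164 → turn +1·90°
n=1: pose=(-3,-8,S); sL=8/37, sR=40/89; mL=-28/3293, mR=40/89; mL+mR=1452/3293 → advance +1; mR−mL=1508/3293 → turn +1·90°
n=2: pose=(-3,-9,E); sL=20/53, sR=20/101; mL=1490/5353, mR=20/101; mL+mR=2550/5353 → advance +1; mR−mL=-430/5353 → turn -1·90°
n=3: pose=(-2,-9,S); sL=8/45, sR=40/117; mL=4/585, mR=40/117; mL+mR=68/195 → advance +1; mR−mL=196/585 → turn +1·90°
n=4: pose=(-2,-10,E); sL=5/17, sR=10/61; mL=220/1037, mR=10/61; mL+mR=390/1037 → advance +1; mR−mL=-50/1037 → turn -1·90°
n=5: pose=(-1,-10,S); sL=40/269, sR=40/149; mL=580/40081, mR=40/149; mL+mR=11340/40081 → advance +1; mR−mL=10180/40081 → turn +1·90°

0 10/41 1/2 -1/164 1/2 -2 -8 W
1 8/37 40/89 -28/3293 40/89 -3 -8 S
2 20/53 20/101 1490/5353 20/101 -3 -9 E
3 8/45 40/117 4/585 40/117 -2 -9 S
4 5/17 10/61 220/1037 10/61 -2 -10 E
5 40/269 40/149 580/40081 40/149 -1 -10 S
final -1 -11 E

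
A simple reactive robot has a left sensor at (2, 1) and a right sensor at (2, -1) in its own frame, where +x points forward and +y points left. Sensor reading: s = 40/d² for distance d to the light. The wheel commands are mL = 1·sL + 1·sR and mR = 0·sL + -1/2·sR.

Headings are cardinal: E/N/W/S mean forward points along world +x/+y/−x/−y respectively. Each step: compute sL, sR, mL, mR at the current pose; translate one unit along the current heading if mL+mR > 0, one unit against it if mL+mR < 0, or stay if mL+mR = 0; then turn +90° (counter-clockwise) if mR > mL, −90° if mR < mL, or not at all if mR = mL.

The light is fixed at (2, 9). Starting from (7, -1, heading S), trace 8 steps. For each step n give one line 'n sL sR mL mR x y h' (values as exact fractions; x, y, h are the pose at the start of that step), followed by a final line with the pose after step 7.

0 2/9 1/4 17/36 -1/8 7 -1 S
1 40/153 40/109 10480/16677 -20/109 7 -2 W
2 4/9 20/53 392/477 -10/53 6 -2 N
3 40/117 40/157 10960/18369 -20/157 6 -1 E
4 2/9 1/4 17/36 -1/8 7 -1 S
5 40/153 40/109 10480/16677 -20/109 7 -2 W
6 4/9 20/53 392/477 -10/53 6 -2 N
7 40/117 40/157 10960/18369 -20/157 6 -1 E
final 7 -1 S

n=0: pose=(7,-1,S); sL=2/9, sR=1/4; mL=17/36, mR=-1/8; mL+mR=25/72 → advance +1; mR−mL=-43/72 → turn -1·90°
n=1: pose=(7,-2,W); sL=40/153, sR=40/109; mL=10480/16677, mR=-20/109; mL+mR=7420/16677 → advance +1; mR−mL=-13540/16677 → turn -1·90°
n=2: pose=(6,-2,N); sL=4/9, sR=20/53; mL=392/477, mR=-10/53; mL+mR=302/477 → advance +1; mR−mL=-482/477 → turn -1·90°
n=3: pose=(6,-1,E); sL=40/117, sR=40/157; mL=10960/18369, mR=-20/157; mL+mR=8620/18369 → advance +1; mR−mL=-13300/18369 → turn -1·90°
n=4: pose=(7,-1,S); sL=2/9, sR=1/4; mL=17/36, mR=-1/8; mL+mR=25/72 → advance +1; mR−mL=-43/72 → turn -1·90°
n=5: pose=(7,-2,W); sL=40/153, sR=40/109; mL=10480/16677, mR=-20/109; mL+mR=7420/16677 → advance +1; mR−mL=-13540/16677 → turn -1·90°
n=6: pose=(6,-2,N); sL=4/9, sR=20/53; mL=392/477, mR=-10/53; mL+mR=302/477 → advance +1; mR−mL=-482/477 → turn -1·90°
n=7: pose=(6,-1,E); sL=40/117, sR=40/157; mL=10960/18369, mR=-20/157; mL+mR=8620/18369 → advance +1; mR−mL=-13300/18369 → turn -1·90°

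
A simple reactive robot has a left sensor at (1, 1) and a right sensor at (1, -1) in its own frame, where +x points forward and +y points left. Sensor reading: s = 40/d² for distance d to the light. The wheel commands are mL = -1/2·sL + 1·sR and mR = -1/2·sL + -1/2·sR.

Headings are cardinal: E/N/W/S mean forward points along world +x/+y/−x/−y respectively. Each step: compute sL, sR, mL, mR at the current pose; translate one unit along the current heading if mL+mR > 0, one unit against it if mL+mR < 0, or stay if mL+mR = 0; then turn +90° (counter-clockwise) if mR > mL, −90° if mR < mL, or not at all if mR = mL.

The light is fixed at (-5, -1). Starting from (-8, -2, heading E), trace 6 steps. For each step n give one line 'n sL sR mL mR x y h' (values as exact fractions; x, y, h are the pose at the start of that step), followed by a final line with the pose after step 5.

0 10 5 0 -15/2 -8 -2 E
1 40/13 40/29 -60/377 -840/377 -9 -2 S
2 20/13 20/13 10/13 -20/13 -9 -1 W
3 40/17 8 116/17 -88/17 -8 -1 N
4 5 10 15/2 -15/2 -8 0 E
5 10 5/2 -5/2 -25/4 -8 0 S
final -8 1 W

n=0: pose=(-8,-2,E); sL=10, sR=5; mL=0, mR=-15/2; mL+mR=-15/2 → advance -1; mR−mL=-15/2 → turn -1·90°
n=1: pose=(-9,-2,S); sL=40/13, sR=40/29; mL=-60/377, mR=-840/377; mL+mR=-900/377 → advance -1; mR−mL=-60/29 → turn -1·90°
n=2: pose=(-9,-1,W); sL=20/13, sR=20/13; mL=10/13, mR=-20/13; mL+mR=-10/13 → advance -1; mR−mL=-30/13 → turn -1·90°
n=3: pose=(-8,-1,N); sL=40/17, sR=8; mL=116/17, mR=-88/17; mL+mR=28/17 → advance +1; mR−mL=-12 → turn -1·90°
n=4: pose=(-8,0,E); sL=5, sR=10; mL=15/2, mR=-15/2; mL+mR=0 → advance +0; mR−mL=-15 → turn -1·90°
n=5: pose=(-8,0,S); sL=10, sR=5/2; mL=-5/2, mR=-25/4; mL+mR=-35/4 → advance -1; mR−mL=-15/4 → turn -1·90°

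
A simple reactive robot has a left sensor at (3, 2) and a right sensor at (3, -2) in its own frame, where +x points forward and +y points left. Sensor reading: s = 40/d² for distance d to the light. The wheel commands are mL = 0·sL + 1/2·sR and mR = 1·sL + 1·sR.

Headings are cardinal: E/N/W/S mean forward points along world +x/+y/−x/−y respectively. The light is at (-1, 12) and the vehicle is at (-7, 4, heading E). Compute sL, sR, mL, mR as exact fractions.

left sensor world pos  = (-4, 6); dL² = 45
right sensor world pos = (-4, 2); dR² = 109
sL = 40/45 = 8/9
sR = 40/109 = 40/109
mL = 0·sL + 1/2·sR = 20/109
mR = 1·sL + 1·sR = 1232/981

8/9 40/109 20/109 1232/981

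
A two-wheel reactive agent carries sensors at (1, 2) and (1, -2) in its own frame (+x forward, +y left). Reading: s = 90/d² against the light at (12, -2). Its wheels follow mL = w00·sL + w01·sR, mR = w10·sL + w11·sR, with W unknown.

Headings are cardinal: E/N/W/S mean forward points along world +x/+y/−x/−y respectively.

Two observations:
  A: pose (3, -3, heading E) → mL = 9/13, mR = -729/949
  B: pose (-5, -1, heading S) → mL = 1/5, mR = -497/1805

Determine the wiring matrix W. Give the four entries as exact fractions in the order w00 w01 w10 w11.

obs A: pose=(3,-3,E) → sL=18/13, sR=90/73, mL=9/13, mR=-729/949
obs B: pose=(-5,-1,S) → sL=2/5, sR=90/361, mL=1/5, mR=-497/1805
sensor matrix S = [[18/13, 90/73], [2/5, 90/361]]; det S = -50688/342589
solve [mL_A; mL_B] = S·[w00; w01] and [mR_A; mR_B] = S·[w10; w11]:
  w00 = 1/2, w01 = 0, w10 = -1, w11 = 1/2

1/2 0 -1 1/2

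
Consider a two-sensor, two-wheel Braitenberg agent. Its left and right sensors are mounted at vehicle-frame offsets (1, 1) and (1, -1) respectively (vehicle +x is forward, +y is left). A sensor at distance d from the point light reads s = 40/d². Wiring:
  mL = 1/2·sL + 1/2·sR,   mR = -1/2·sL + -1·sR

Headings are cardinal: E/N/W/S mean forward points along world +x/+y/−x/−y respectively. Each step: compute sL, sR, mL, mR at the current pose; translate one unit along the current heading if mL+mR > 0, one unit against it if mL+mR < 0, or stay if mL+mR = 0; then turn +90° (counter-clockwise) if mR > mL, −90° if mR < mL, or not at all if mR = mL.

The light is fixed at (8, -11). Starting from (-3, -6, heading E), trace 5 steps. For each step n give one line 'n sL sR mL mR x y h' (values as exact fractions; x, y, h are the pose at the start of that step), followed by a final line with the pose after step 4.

0 5/17 10/29 315/986 -485/986 -3 -6 E
1 40/137 8/37 1288/5069 -1836/5069 -4 -6 S
2 20/97 20/109 2060/10573 -3030/10573 -4 -5 W
3 40/193 40/149 6840/28757 -10700/28757 -3 -5 N
4 5/17 10/29 315/986 -485/986 -3 -6 E
final -4 -6 S

n=0: pose=(-3,-6,E); sL=5/17, sR=10/29; mL=315/986, mR=-485/986; mL+mR=-5/29 → advance -1; mR−mL=-400/493 → turn -1·90°
n=1: pose=(-4,-6,S); sL=40/137, sR=8/37; mL=1288/5069, mR=-1836/5069; mL+mR=-4/37 → advance -1; mR−mL=-3124/5069 → turn -1·90°
n=2: pose=(-4,-5,W); sL=20/97, sR=20/109; mL=2060/10573, mR=-3030/10573; mL+mR=-10/109 → advance -1; mR−mL=-5090/10573 → turn -1·90°
n=3: pose=(-3,-5,N); sL=40/193, sR=40/149; mL=6840/28757, mR=-10700/28757; mL+mR=-20/149 → advance -1; mR−mL=-17540/28757 → turn -1·90°
n=4: pose=(-3,-6,E); sL=5/17, sR=10/29; mL=315/986, mR=-485/986; mL+mR=-5/29 → advance -1; mR−mL=-400/493 → turn -1·90°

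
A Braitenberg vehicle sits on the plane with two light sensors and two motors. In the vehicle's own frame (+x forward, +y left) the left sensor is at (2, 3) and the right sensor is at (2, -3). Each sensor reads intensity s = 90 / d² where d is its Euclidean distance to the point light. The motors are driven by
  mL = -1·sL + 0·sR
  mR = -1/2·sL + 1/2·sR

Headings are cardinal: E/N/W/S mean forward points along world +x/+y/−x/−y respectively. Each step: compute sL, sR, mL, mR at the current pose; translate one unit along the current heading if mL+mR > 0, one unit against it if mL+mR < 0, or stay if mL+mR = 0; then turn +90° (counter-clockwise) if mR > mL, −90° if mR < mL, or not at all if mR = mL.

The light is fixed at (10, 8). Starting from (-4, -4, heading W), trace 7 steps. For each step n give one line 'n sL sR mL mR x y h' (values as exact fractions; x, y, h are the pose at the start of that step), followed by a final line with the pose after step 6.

n=0: pose=(-4,-4,W); sL=90/481, sR=90/337; mL=-90/481, mR=6480/162097; mL+mR=-23850/162097 → advance -1; mR−mL=36810/162097 → turn +1·90°
n=1: pose=(-3,-4,S); sL=45/148, sR=45/226; mL=-45/148, mR=-1755/33448; mL+mR=-11925/33448 → advance -1; mR−mL=8415/33448 → turn +1·90°
n=2: pose=(-3,-3,E); sL=18/37, sR=90/317; mL=-18/37, mR=-1188/11729; mL+mR=-6894/11729 → advance -1; mR−mL=4518/11729 → turn +1·90°
n=3: pose=(-4,-3,N); sL=9/37, sR=45/101; mL=-9/37, mR=378/3737; mL+mR=-531/3737 → advance -1; mR−mL=1287/3737 → turn +1·90°
n=4: pose=(-4,-4,W); sL=90/481, sR=90/337; mL=-90/481, mR=6480/162097; mL+mR=-23850/162097 → advance -1; mR−mL=36810/162097 → turn +1·90°
n=5: pose=(-3,-4,S); sL=45/148, sR=45/226; mL=-45/148, mR=-1755/33448; mL+mR=-11925/33448 → advance -1; mR−mL=8415/33448 → turn +1·90°
n=6: pose=(-3,-3,E); sL=18/37, sR=90/317; mL=-18/37, mR=-1188/11729; mL+mR=-6894/11729 → advance -1; mR−mL=4518/11729 → turn +1·90°

0 90/481 90/337 -90/481 6480/162097 -4 -4 W
1 45/148 45/226 -45/148 -1755/33448 -3 -4 S
2 18/37 90/317 -18/37 -1188/11729 -3 -3 E
3 9/37 45/101 -9/37 378/3737 -4 -3 N
4 90/481 90/337 -90/481 6480/162097 -4 -4 W
5 45/148 45/226 -45/148 -1755/33448 -3 -4 S
6 18/37 90/317 -18/37 -1188/11729 -3 -3 E
final -4 -3 N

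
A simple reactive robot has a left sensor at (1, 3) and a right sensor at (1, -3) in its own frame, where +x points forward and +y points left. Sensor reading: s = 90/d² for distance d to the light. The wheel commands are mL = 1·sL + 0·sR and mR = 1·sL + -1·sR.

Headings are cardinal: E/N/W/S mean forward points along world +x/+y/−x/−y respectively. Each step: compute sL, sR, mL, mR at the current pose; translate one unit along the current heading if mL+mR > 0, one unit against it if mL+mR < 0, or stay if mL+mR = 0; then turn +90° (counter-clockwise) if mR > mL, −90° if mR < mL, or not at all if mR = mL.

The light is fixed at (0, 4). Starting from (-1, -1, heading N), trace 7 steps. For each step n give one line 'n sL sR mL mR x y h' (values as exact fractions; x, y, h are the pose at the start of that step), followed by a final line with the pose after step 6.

n=0: pose=(-1,-1,N); sL=45/16, sR=9/2; mL=45/16, mR=-27/16; mL+mR=9/8 → advance +1; mR−mL=-9/2 → turn -1·90°
n=1: pose=(-1,0,E); sL=90, sR=90/49; mL=90, mR=4320/49; mL+mR=8730/49 → advance +1; mR−mL=-90/49 → turn -1·90°
n=2: pose=(0,0,S); sL=45/17, sR=45/17; mL=45/17, mR=0; mL+mR=45/17 → advance +1; mR−mL=-45/17 → turn -1·90°
n=3: pose=(0,-1,W); sL=18/13, sR=18; mL=18/13, mR=-216/13; mL+mR=-198/13 → advance -1; mR−mL=-18 → turn -1·90°
n=4: pose=(1,-1,N); sL=9/2, sR=45/16; mL=9/2, mR=27/16; mL+mR=99/16 → advance +1; mR−mL=-45/16 → turn -1·90°
n=5: pose=(1,0,E); sL=18, sR=90/53; mL=18, mR=864/53; mL+mR=1818/53 → advance +1; mR−mL=-90/53 → turn -1·90°
n=6: pose=(2,0,S); sL=9/5, sR=45/13; mL=9/5, mR=-108/65; mL+mR=9/65 → advance +1; mR−mL=-45/13 → turn -1·90°

0 45/16 9/2 45/16 -27/16 -1 -1 N
1 90 90/49 90 4320/49 -1 0 E
2 45/17 45/17 45/17 0 0 0 S
3 18/13 18 18/13 -216/13 0 -1 W
4 9/2 45/16 9/2 27/16 1 -1 N
5 18 90/53 18 864/53 1 0 E
6 9/5 45/13 9/5 -108/65 2 0 S
final 2 -1 W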